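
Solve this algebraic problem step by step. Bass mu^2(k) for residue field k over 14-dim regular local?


C(n,i)=C(14,2)=91


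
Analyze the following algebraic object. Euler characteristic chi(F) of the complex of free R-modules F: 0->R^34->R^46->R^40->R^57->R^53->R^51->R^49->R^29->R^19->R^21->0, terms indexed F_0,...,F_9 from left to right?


chi = sum (-1)^i * rank:
(-1)^0*34=34
(-1)^1*46=-46
(-1)^2*40=40
(-1)^3*57=-57
(-1)^4*53=53
(-1)^5*51=-51
(-1)^6*49=49
(-1)^7*29=-29
(-1)^8*19=19
(-1)^9*21=-21
chi=-9


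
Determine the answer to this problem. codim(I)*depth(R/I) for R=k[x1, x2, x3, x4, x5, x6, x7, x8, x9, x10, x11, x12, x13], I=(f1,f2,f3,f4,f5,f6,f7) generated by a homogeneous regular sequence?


codim=7, depth=dim(R/I)=13-7=6
Product=7*6=42


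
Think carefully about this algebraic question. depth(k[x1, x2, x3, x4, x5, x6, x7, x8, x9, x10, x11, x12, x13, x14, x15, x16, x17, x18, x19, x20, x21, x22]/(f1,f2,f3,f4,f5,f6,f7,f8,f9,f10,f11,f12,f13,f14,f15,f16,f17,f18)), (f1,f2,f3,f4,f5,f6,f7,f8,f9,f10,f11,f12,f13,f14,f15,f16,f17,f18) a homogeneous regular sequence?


depth(R)=22
depth(R/I)=22-18=4


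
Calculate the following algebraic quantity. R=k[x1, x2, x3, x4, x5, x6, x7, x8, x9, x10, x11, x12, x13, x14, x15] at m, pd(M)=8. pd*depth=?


pd+depth=15
depth=15-8=7
pd*depth=8*7=56


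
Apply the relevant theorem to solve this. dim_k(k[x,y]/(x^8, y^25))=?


Basis: x^i*y^j, i<8, j<25
8*25=200


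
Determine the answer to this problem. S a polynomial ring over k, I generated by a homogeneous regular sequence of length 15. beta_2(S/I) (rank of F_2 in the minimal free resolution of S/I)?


Regular sequence => Koszul complex is the minimal free resolution.
Syz_1 minimally generated by Koszul relations f_i*e_j - f_j*e_i (i<j): mu(Syz_1) = beta_2 = C(m,2) = m(m-1)/2
m=15
15*14/2 = 105


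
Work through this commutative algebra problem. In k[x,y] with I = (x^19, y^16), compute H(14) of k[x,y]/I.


k[x,y], I = (x^19, y^16), d = 14
Need i < 19 and d-i < 16.
Range: 0 <= i <= 14.
H(14) = 15


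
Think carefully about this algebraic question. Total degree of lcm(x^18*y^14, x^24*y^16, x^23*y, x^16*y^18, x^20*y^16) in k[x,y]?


lcm = componentwise max:
x: max(18,24,23,16,20)=24
y: max(14,16,1,18,16)=18
Total=24+18=42


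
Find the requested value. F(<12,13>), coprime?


gcd(12,13)=1 => F=ab-a-b=12*13-12-13=156-25=131


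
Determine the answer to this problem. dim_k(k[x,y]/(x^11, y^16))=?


Basis: x^i*y^j, i<11, j<16
11*16=176


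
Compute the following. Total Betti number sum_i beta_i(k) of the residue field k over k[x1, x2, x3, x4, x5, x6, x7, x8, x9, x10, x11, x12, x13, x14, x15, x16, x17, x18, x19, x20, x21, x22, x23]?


Koszul resolution: beta_i(k)=C(n,i), n=23
sum_i C(23,i) = 2^23 = 8388608


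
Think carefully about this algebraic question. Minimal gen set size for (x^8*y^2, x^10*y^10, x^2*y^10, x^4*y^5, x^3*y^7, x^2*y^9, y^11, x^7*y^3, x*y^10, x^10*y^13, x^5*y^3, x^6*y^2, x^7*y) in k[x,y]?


Remove redundant (divisible by others).
x^10*y^13 redundant.
x^8*y^2 redundant.
x^2*y^10 redundant.
x^7*y^3 redundant.
x^10*y^10 redundant.
Min: x^7*y, x^6*y^2, x^5*y^3, x^4*y^5, x^3*y^7, x^2*y^9, x*y^10, y^11
Count=8


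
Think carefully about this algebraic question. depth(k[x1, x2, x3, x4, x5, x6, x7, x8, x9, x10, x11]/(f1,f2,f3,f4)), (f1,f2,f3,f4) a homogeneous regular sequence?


depth(R)=11
depth(R/I)=11-4=7


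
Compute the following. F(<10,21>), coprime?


gcd(10,21)=1 => F=ab-a-b=10*21-10-21=210-31=179


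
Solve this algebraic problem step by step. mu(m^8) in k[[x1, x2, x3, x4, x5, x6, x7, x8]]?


C(n+d-1,d)=C(15,8)=6435


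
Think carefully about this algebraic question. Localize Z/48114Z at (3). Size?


3-primary part: 48114=3^7*22
Size=3^7=2187


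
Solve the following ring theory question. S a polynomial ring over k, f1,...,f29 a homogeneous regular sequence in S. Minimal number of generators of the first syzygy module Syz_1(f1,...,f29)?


Regular sequence => Koszul complex is the minimal free resolution.
Syz_1 minimally generated by Koszul relations f_i*e_j - f_j*e_i (i<j): mu(Syz_1) = beta_2 = C(m,2) = m(m-1)/2
m=29
29*28/2 = 406


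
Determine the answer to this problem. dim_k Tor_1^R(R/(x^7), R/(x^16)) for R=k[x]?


Tor_1(R/I,R/J)=(I cap J)/IJ=(x^16)/(x^23)
dim=23-16=min(7,16)=7


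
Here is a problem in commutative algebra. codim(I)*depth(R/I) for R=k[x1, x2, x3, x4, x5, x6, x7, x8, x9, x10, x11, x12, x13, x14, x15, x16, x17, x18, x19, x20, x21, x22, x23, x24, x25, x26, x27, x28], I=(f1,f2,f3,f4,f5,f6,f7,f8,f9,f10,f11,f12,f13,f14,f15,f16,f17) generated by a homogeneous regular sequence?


codim=17, depth=dim(R/I)=28-17=11
Product=17*11=187


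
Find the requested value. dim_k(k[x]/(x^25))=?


Basis: 1,x,...,x^24
dim=25


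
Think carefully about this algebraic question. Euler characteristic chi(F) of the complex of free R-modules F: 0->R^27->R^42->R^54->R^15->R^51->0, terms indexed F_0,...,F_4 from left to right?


chi = sum (-1)^i * rank:
(-1)^0*27=27
(-1)^1*42=-42
(-1)^2*54=54
(-1)^3*15=-15
(-1)^4*51=51
chi=75


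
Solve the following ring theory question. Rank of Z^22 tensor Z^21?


rank(M(x)N) = rank(M)*rank(N)
22*21 = 462


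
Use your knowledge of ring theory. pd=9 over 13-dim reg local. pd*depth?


pd+depth=13
depth=13-9=4
pd*depth=9*4=36


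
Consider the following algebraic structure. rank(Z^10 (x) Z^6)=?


rank(M(x)N) = rank(M)*rank(N)
10*6 = 60


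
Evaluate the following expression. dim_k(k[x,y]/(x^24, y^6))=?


Basis: x^i*y^j, i<24, j<6
24*6=144


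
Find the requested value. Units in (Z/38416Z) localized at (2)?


Local ring = Z/16Z.
phi(16) = 2^3*(2-1) = 8


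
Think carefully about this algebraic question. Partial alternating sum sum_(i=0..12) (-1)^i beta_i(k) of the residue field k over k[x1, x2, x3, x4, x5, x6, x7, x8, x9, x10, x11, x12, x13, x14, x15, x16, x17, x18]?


Koszul resolution: beta_i(k)=C(n,i), n=18
sum_(i=0..p) (-1)^i C(n,i) = (-1)^p C(n-1,p)
(-1)^12*C(17,12) = (-1)^12*6188 = 6188


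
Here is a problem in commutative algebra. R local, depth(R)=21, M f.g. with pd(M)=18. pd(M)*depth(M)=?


pd+depth=21
depth=21-18=3
pd*depth=18*3=54


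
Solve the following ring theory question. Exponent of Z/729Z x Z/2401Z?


Exponent = lcm of the cyclic orders; pairwise coprime => product.
3^6*7^4=729*2401=1750329


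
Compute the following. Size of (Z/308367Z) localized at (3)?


3-primary part: 308367=3^8*47
Size=3^8=6561


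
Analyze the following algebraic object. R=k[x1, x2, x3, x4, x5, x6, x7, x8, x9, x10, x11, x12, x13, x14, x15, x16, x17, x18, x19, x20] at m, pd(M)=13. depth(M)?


pd+depth=depth(R)=20
depth=20-13=7


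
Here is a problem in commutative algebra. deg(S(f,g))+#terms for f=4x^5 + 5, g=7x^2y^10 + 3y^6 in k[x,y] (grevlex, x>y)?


LT(f)=4x^5, LT(g)=7x^2y^10
lcm(LM)=x^5y^10
S(f,g) (scaled by 28 to clear denominators) = 7y^10*f - 4x^3*g = 35y^10 - 12x^3y^6
2 terms, deg 10.
10+2=12


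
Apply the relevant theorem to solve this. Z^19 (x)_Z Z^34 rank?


rank(M(x)N) = rank(M)*rank(N)
19*34 = 646


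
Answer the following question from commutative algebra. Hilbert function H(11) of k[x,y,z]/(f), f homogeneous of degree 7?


C(13,2)-C(6,2)=78-15=63


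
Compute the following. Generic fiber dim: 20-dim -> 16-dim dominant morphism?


dim(fiber)=dim(X)-dim(Y)=20-16=4


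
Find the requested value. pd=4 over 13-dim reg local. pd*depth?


pd+depth=13
depth=13-4=9
pd*depth=4*9=36


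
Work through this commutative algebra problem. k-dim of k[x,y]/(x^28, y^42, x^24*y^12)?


k[x,y]/I, I = (x^28, y^42, x^24*y^12)
Rect: 28x42=1176. Corner: (28-24)x(42-12)=120.
dim = 1176-120 = 1056


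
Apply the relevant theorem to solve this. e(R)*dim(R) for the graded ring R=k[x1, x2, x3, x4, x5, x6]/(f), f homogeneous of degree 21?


e(R)=deg(f)=21, dim(R)=6-1=5
e*dim=21*5=105


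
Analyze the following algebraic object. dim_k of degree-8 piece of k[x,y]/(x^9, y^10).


k[x,y], I = (x^9, y^10), d = 8
Need i < 9 and d-i < 10.
Range: 0 <= i <= 8.
H(8) = 9


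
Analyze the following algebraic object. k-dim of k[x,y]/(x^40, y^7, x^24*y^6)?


k[x,y]/I, I = (x^40, y^7, x^24*y^6)
Rect: 40x7=280. Corner: (40-24)x(7-6)=16.
dim = 280-16 = 264


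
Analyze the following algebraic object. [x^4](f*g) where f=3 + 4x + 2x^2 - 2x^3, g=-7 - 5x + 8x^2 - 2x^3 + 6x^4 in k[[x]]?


[x^4] = sum a_i*b_j, i+j=4
  3*6=18
  4*-2=-8
  2*8=16
  -2*-5=10
Sum=36


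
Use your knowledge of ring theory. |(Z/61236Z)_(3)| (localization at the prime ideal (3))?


3-primary part: 61236=3^7*28
Size=3^7=2187


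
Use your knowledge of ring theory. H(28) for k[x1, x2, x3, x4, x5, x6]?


C(d+n-1,n-1)=C(33,5)=237336


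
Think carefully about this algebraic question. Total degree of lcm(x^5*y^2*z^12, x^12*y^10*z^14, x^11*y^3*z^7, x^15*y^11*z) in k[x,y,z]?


lcm = componentwise max:
x: max(5,12,11,15)=15
y: max(2,10,3,11)=11
z: max(12,14,7,1)=14
Total=15+11+14=40


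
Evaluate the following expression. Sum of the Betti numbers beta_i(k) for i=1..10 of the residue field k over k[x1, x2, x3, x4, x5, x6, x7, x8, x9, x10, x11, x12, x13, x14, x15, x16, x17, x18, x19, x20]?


Koszul resolution: beta_i(k)=C(n,i), n=20
C(20,1)=20, C(20,2)=190, C(20,3)=1140, C(20,4)=4845, C(20,5)=15504, C(20,6)=38760, C(20,7)=77520, C(20,8)=125970, C(20,9)=167960, C(20,10)=184756
Sum=616665


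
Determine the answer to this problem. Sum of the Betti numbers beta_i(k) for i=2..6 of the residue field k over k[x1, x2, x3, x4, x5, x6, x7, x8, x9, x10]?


Koszul resolution: beta_i(k)=C(n,i), n=10
C(10,2)=45, C(10,3)=120, C(10,4)=210, C(10,5)=252, C(10,6)=210
Sum=837


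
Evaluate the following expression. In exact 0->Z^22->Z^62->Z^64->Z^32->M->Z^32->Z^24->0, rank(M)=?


Alt sum=0:
(-1)^0*22 + (-1)^1*62 + (-1)^2*64 + (-1)^3*32 + (-1)^4*? + (-1)^5*32 + (-1)^6*24=0
rank(M)=16


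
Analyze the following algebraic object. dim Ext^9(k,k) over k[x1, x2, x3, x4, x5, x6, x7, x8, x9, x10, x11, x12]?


C(n,i)=C(12,9)=220


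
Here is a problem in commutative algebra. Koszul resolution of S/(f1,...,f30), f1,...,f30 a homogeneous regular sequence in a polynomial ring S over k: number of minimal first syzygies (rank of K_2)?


Regular sequence => Koszul complex is the minimal free resolution.
Syz_1 minimally generated by Koszul relations f_i*e_j - f_j*e_i (i<j): mu(Syz_1) = beta_2 = C(m,2) = m(m-1)/2
m=30
30*29/2 = 435


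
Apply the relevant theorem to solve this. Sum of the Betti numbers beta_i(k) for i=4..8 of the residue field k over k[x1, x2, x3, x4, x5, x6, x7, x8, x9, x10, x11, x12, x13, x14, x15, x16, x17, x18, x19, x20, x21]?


Koszul resolution: beta_i(k)=C(n,i), n=21
C(21,4)=5985, C(21,5)=20349, C(21,6)=54264, C(21,7)=116280, C(21,8)=203490
Sum=400368


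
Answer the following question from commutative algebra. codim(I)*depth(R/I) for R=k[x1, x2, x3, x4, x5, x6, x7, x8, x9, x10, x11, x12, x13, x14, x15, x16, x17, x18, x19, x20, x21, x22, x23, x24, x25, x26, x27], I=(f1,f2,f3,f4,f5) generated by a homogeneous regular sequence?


codim=5, depth=dim(R/I)=27-5=22
Product=5*22=110


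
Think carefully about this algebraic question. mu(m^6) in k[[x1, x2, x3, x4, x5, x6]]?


C(n+d-1,d)=C(11,6)=462


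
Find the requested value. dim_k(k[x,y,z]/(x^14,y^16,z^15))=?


Basis: x^iy^jz^k, i<14,j<16,k<15
14*16*15=3360


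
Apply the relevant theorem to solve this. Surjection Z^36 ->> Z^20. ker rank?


rank(ker) = 36-20 = 16


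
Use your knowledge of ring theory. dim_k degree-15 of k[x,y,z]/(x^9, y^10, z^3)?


Need i<9, j<10, k<3 with i+j+k=15.
For each i, j ranges over max(0,15-i-2)..min(9,15-i):
  i=0: j in [13,9] -> 0
  i=1: j in [12,9] -> 0
  i=2: j in [11,9] -> 0
  i=3: j in [10,9] -> 0
  i=4: j in [9,9] -> 1
  i=5: j in [8,9] -> 2
  i=6: j in [7,9] -> 3
  i=7: j in [6,8] -> 3
  i=8: j in [5,7] -> 3
H(15) = 0+0+0+0+1+2+3+3+3 = 12


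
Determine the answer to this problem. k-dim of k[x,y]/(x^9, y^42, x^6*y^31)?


k[x,y]/I, I = (x^9, y^42, x^6*y^31)
Rect: 9x42=378. Corner: (9-6)x(42-31)=33.
dim = 378-33 = 345


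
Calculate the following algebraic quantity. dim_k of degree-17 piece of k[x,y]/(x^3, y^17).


k[x,y], I = (x^3, y^17), d = 17
Need i < 3 and d-i < 17.
Range: 1 <= i <= 2.
H(17) = 2


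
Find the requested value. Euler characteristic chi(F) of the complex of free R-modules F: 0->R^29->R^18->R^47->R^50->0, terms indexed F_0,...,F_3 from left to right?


chi = sum (-1)^i * rank:
(-1)^0*29=29
(-1)^1*18=-18
(-1)^2*47=47
(-1)^3*50=-50
chi=8


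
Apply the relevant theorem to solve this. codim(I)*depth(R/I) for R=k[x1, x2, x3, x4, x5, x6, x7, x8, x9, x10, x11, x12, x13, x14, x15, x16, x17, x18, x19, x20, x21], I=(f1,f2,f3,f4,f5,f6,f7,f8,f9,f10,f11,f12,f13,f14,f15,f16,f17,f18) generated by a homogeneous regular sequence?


codim=18, depth=dim(R/I)=21-18=3
Product=18*3=54


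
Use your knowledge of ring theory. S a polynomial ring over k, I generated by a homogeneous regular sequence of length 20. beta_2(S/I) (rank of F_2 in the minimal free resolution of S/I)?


Regular sequence => Koszul complex is the minimal free resolution.
Syz_1 minimally generated by Koszul relations f_i*e_j - f_j*e_i (i<j): mu(Syz_1) = beta_2 = C(m,2) = m(m-1)/2
m=20
20*19/2 = 190


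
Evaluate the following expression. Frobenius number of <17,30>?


gcd(17,30)=1 => F=ab-a-b=17*30-17-30=510-47=463


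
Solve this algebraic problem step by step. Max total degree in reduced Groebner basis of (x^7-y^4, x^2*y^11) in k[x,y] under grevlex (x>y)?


LT(f1)=x^7, LT(f2)=x^2y^11, lcm=x^7y^11
S(f1,f2) = y^11*f1 - x^5*f2 = -y^15
Reduced GB = {f1, f2, y^15}; degrees 7, 13, 15
Max = 15


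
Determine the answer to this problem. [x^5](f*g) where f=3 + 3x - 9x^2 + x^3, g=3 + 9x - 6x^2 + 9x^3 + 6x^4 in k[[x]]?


[x^5] = sum a_i*b_j, i+j=5
  3*6=18
  -9*9=-81
  1*-6=-6
Sum=-69


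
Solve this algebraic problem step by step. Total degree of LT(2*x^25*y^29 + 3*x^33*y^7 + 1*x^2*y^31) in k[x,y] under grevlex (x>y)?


LT: 2*x^25*y^29
deg_x=25, deg_y=29
Total=25+29=54


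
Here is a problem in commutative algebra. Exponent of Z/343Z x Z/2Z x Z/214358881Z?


Exponent = lcm of the cyclic orders; pairwise coprime => product.
7^3*2^1*11^8=343*2*214358881=147050192366


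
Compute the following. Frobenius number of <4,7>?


gcd(4,7)=1 => F=ab-a-b=4*7-4-7=28-11=17


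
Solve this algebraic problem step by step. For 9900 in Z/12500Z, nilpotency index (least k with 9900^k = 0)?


9900^k mod 12500:
k=1: 9900
k=2: 10000
k=3: 0
First zero at k = 3


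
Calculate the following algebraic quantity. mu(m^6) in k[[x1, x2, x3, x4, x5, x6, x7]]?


C(n+d-1,d)=C(12,6)=924


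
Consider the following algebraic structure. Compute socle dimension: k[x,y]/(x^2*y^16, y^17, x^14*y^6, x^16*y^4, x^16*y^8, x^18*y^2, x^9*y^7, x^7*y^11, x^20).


Socle = ann(m) = span of standard monomials u with x*u, y*u in I (staircase corners).
Redundant generators: x^16*y^8
Minimal generators: x^20, x^18*y^2, x^16*y^4, x^14*y^6, x^9*y^7, x^7*y^11, x^2*y^16, y^17
Corners: xy^16, x^6y^15, x^8y^10, x^13y^6, x^15y^5, x^17y^3, x^19y
Socle dim=7


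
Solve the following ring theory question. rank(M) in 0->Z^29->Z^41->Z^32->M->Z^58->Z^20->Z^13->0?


Alt sum=0:
(-1)^0*29 + (-1)^1*41 + (-1)^2*32 + (-1)^3*? + (-1)^4*58 + (-1)^5*20 + (-1)^6*13=0
rank(M)=71


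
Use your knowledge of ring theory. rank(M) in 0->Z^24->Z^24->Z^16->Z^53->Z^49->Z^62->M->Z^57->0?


Alt sum=0:
(-1)^0*24 + (-1)^1*24 + (-1)^2*16 + (-1)^3*53 + (-1)^4*49 + (-1)^5*62 + (-1)^6*? + (-1)^7*57=0
rank(M)=107


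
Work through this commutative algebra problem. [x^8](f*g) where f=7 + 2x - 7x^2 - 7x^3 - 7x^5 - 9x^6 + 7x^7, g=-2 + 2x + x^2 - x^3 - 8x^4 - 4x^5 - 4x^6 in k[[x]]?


[x^8] = sum a_i*b_j, i+j=8
  -7*-4=28
  -7*-4=28
  -7*-1=7
  -9*1=-9
  7*2=14
Sum=68


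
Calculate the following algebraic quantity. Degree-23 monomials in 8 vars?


C(d+n-1,n-1)=C(30,7)=2035800


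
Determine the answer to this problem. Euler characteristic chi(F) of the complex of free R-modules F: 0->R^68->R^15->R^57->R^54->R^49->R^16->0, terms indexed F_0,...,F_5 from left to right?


chi = sum (-1)^i * rank:
(-1)^0*68=68
(-1)^1*15=-15
(-1)^2*57=57
(-1)^3*54=-54
(-1)^4*49=49
(-1)^5*16=-16
chi=89


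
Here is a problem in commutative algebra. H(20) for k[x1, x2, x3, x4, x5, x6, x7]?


C(d+n-1,n-1)=C(26,6)=230230


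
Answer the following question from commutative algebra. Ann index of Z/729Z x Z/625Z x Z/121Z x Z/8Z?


Exponent = lcm of the cyclic orders; pairwise coprime => product.
3^6*5^4*11^2*2^3=729*625*121*8=441045000


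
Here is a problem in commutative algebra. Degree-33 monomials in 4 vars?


C(d+n-1,n-1)=C(36,3)=7140


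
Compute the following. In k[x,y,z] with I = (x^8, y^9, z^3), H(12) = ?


Need i<8, j<9, k<3 with i+j+k=12.
For each i, j ranges over max(0,12-i-2)..min(8,12-i):
  i=0: j in [10,8] -> 0
  i=1: j in [9,8] -> 0
  i=2: j in [8,8] -> 1
  i=3: j in [7,8] -> 2
  i=4: j in [6,8] -> 3
  i=5: j in [5,7] -> 3
  i=6: j in [4,6] -> 3
  i=7: j in [3,5] -> 3
H(12) = 0+0+1+2+3+3+3+3 = 15


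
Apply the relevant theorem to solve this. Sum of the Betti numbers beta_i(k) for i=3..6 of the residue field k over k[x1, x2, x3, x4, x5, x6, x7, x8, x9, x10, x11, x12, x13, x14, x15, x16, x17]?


Koszul resolution: beta_i(k)=C(n,i), n=17
C(17,3)=680, C(17,4)=2380, C(17,5)=6188, C(17,6)=12376
Sum=21624


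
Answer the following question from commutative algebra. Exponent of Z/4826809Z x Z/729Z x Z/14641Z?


Exponent = lcm of the cyclic orders; pairwise coprime => product.
13^6*3^6*11^4=4826809*729*14641=51517927404801


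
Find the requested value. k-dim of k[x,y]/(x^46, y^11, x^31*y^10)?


k[x,y]/I, I = (x^46, y^11, x^31*y^10)
Rect: 46x11=506. Corner: (46-31)x(11-10)=15.
dim = 506-15 = 491


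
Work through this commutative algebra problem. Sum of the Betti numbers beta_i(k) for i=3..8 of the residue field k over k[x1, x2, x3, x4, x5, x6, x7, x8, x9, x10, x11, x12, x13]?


Koszul resolution: beta_i(k)=C(n,i), n=13
C(13,3)=286, C(13,4)=715, C(13,5)=1287, C(13,6)=1716, C(13,7)=1716, C(13,8)=1287
Sum=7007


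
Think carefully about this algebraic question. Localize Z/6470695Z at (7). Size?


7-primary part: 6470695=7^6*55
Size=7^6=117649


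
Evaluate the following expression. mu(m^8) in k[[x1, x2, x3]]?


C(n+d-1,d)=C(10,8)=45


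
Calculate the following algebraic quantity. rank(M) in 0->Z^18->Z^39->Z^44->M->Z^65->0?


Alt sum=0:
(-1)^0*18 + (-1)^1*39 + (-1)^2*44 + (-1)^3*? + (-1)^4*65=0
rank(M)=88


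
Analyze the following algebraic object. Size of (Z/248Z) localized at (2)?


2-primary part: 248=2^3*31
Size=2^3=8


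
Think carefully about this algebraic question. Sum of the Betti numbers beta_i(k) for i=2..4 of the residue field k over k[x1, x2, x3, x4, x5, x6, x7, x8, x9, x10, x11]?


Koszul resolution: beta_i(k)=C(n,i), n=11
C(11,2)=55, C(11,3)=165, C(11,4)=330
Sum=550


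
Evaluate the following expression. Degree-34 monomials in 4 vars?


C(d+n-1,n-1)=C(37,3)=7770


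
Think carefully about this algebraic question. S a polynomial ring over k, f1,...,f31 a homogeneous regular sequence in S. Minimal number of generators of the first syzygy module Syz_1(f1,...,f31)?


Regular sequence => Koszul complex is the minimal free resolution.
Syz_1 minimally generated by Koszul relations f_i*e_j - f_j*e_i (i<j): mu(Syz_1) = beta_2 = C(m,2) = m(m-1)/2
m=31
31*30/2 = 465


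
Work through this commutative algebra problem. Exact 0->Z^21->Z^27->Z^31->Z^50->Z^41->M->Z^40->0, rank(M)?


Alt sum=0:
(-1)^0*21 + (-1)^1*27 + (-1)^2*31 + (-1)^3*50 + (-1)^4*41 + (-1)^5*? + (-1)^6*40=0
rank(M)=56


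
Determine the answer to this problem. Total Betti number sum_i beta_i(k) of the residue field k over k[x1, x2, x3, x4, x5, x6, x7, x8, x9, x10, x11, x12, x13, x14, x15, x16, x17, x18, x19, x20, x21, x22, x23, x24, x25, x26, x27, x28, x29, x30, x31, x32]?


Koszul resolution: beta_i(k)=C(n,i), n=32
sum_i C(32,i) = 2^32 = 4294967296


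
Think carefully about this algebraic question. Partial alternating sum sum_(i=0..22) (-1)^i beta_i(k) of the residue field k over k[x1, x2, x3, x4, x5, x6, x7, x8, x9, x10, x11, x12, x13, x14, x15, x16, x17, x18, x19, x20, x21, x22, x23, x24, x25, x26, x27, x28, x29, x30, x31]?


Koszul resolution: beta_i(k)=C(n,i), n=31
sum_(i=0..p) (-1)^i C(n,i) = (-1)^p C(n-1,p)
(-1)^22*C(30,22) = (-1)^22*5852925 = 5852925


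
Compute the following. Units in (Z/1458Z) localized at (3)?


Local ring = Z/729Z.
phi(729) = 3^5*(3-1) = 486


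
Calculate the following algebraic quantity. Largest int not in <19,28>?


gcd(19,28)=1 => F=ab-a-b=19*28-19-28=532-47=485


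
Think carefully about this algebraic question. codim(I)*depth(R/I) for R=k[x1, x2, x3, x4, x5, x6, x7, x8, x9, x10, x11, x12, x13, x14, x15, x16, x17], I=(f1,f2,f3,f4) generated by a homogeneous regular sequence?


codim=4, depth=dim(R/I)=17-4=13
Product=4*13=52


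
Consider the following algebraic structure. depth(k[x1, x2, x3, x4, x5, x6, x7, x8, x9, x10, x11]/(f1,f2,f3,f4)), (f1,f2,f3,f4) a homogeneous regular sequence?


depth(R)=11
depth(R/I)=11-4=7


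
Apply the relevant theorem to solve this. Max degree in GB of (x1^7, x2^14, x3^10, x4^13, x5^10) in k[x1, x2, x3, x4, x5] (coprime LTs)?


Pure powers, coprime LTs => already GB.
Degrees: 7, 14, 10, 13, 10
Max=14


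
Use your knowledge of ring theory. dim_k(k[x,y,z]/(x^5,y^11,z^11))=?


Basis: x^iy^jz^k, i<5,j<11,k<11
5*11*11=605


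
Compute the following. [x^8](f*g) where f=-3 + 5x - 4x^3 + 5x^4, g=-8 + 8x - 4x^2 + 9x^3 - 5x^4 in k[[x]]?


[x^8] = sum a_i*b_j, i+j=8
  5*-5=-25
Sum=-25


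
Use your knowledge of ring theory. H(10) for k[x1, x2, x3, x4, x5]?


C(d+n-1,n-1)=C(14,4)=1001


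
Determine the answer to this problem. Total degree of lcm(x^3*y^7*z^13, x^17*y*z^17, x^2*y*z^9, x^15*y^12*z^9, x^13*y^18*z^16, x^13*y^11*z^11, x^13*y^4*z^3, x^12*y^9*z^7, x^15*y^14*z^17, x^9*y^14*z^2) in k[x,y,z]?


lcm = componentwise max:
x: max(3,17,2,15,13,13,13,12,15,9)=17
y: max(7,1,1,12,18,11,4,9,14,14)=18
z: max(13,17,9,9,16,11,3,7,17,2)=17
Total=17+18+17=52


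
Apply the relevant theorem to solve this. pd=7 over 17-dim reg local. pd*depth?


pd+depth=17
depth=17-7=10
pd*depth=7*10=70


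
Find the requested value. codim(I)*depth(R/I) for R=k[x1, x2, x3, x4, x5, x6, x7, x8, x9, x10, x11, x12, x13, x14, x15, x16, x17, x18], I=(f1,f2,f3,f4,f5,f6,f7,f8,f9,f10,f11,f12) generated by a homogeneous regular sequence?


codim=12, depth=dim(R/I)=18-12=6
Product=12*6=72


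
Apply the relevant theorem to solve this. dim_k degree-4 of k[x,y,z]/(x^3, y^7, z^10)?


Need i<3, j<7, k<10 with i+j+k=4.
For each i, j ranges over max(0,4-i-9)..min(6,4-i):
  i=0: j in [0,4] -> 5
  i=1: j in [0,3] -> 4
  i=2: j in [0,2] -> 3
H(4) = 5+4+3 = 12


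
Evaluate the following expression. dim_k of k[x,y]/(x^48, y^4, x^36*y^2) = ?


k[x,y]/I, I = (x^48, y^4, x^36*y^2)
Rect: 48x4=192. Corner: (48-36)x(4-2)=24.
dim = 192-24 = 168


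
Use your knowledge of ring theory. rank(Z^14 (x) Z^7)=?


rank(M(x)N) = rank(M)*rank(N)
14*7 = 98


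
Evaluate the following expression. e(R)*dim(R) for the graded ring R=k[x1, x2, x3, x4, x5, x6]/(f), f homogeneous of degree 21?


e(R)=deg(f)=21, dim(R)=6-1=5
e*dim=21*5=105


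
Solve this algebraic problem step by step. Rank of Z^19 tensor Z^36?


rank(M(x)N) = rank(M)*rank(N)
19*36 = 684


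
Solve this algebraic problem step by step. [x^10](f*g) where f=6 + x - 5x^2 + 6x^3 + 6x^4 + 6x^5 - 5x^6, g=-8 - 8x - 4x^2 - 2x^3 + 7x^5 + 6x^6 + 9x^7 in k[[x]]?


[x^10] = sum a_i*b_j, i+j=10
  6*9=54
  6*6=36
  6*7=42
Sum=132


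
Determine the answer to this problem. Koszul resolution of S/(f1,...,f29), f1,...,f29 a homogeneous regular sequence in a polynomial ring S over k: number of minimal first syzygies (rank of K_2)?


Regular sequence => Koszul complex is the minimal free resolution.
Syz_1 minimally generated by Koszul relations f_i*e_j - f_j*e_i (i<j): mu(Syz_1) = beta_2 = C(m,2) = m(m-1)/2
m=29
29*28/2 = 406


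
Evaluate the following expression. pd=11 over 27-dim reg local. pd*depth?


pd+depth=27
depth=27-11=16
pd*depth=11*16=176


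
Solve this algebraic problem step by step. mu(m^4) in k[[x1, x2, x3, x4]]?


C(n+d-1,d)=C(7,4)=35


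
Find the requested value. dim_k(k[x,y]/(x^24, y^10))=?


Basis: x^i*y^j, i<24, j<10
24*10=240


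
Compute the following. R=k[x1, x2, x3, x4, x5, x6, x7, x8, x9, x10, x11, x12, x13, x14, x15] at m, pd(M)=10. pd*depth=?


pd+depth=15
depth=15-10=5
pd*depth=10*5=50


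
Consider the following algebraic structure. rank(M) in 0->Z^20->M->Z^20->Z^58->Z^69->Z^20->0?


Alt sum=0:
(-1)^0*20 + (-1)^1*? + (-1)^2*20 + (-1)^3*58 + (-1)^4*69 + (-1)^5*20=0
rank(M)=31


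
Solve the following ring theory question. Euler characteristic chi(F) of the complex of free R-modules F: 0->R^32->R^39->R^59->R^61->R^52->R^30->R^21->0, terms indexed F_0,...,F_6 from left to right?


chi = sum (-1)^i * rank:
(-1)^0*32=32
(-1)^1*39=-39
(-1)^2*59=59
(-1)^3*61=-61
(-1)^4*52=52
(-1)^5*30=-30
(-1)^6*21=21
chi=34


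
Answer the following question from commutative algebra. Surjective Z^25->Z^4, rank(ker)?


rank(ker) = 25-4 = 21


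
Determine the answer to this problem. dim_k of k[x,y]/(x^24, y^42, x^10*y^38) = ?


k[x,y]/I, I = (x^24, y^42, x^10*y^38)
Rect: 24x42=1008. Corner: (24-10)x(42-38)=56.
dim = 1008-56 = 952


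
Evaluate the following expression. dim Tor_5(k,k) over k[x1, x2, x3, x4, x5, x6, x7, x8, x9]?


Koszul: C(n,i)=C(9,5)=126


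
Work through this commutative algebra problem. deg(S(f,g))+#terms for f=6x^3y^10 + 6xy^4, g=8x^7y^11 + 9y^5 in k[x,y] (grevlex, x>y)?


LT(f)=6x^3y^10, LT(g)=8x^7y^11
lcm(LM)=x^7y^11
S(f,g) (scaled by 48 to clear denominators) = 8x^4y*f - 6*g = 48x^5y^5 - 54y^5
2 terms, deg 10.
10+2=12


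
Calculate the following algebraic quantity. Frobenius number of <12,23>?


gcd(12,23)=1 => F=ab-a-b=12*23-12-23=276-35=241


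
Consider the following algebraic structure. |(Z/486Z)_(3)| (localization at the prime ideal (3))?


3-primary part: 486=3^5*2
Size=3^5=243


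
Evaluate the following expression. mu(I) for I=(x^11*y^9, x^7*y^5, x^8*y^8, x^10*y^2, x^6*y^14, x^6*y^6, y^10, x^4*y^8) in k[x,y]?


Remove redundant (divisible by others).
x^8*y^8 redundant.
x^6*y^14 redundant.
x^11*y^9 redundant.
Min: x^10*y^2, x^7*y^5, x^6*y^6, x^4*y^8, y^10
Count=5


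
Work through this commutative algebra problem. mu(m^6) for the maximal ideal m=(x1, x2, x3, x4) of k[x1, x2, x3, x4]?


Graded Nakayama: mu(m^d) = dim_k (m^d/m^(d+1)) = #degree-6 monomials in 4 vars
C(n+d-1,d)=C(9,6)=84


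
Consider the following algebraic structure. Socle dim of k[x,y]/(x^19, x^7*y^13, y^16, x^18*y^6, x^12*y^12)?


Socle = ann(m) = span of standard monomials u with x*u, y*u in I (staircase corners).
Minimal generators: x^19, x^18*y^6, x^12*y^12, x^7*y^13, y^16
Corners: x^6y^15, x^11y^12, x^17y^11, x^18y^5
Socle dim=4


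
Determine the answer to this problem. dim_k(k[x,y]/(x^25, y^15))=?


Basis: x^i*y^j, i<25, j<15
25*15=375


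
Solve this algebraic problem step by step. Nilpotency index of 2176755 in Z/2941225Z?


2176755^k mod 2941225:
k=1: 2176755
k=2: 1797075
k=3: 977550
k=4: 1740725
k=5: 1680700
k=6: 0
First zero at k = 6


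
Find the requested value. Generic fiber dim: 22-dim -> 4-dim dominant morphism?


dim(fiber)=dim(X)-dim(Y)=22-4=18


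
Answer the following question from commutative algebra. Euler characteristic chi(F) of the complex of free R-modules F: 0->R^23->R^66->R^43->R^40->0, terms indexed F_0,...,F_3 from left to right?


chi = sum (-1)^i * rank:
(-1)^0*23=23
(-1)^1*66=-66
(-1)^2*43=43
(-1)^3*40=-40
chi=-40


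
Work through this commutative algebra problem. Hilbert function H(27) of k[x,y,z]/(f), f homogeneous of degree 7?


C(29,2)-C(22,2)=406-231=175


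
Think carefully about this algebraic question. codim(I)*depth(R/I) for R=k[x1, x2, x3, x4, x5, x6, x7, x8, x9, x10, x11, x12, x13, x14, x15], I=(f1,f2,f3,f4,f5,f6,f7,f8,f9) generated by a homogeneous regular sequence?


codim=9, depth=dim(R/I)=15-9=6
Product=9*6=54


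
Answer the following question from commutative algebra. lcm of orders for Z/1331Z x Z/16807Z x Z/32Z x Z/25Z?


Exponent = lcm of the cyclic orders; pairwise coprime => product.
11^3*7^5*2^5*5^2=1331*16807*32*25=17896093600


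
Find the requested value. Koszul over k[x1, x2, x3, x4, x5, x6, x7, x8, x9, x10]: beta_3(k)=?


C(n,i)=C(10,3)=120


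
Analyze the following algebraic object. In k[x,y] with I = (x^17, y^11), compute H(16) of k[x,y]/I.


k[x,y], I = (x^17, y^11), d = 16
Need i < 17 and d-i < 11.
Range: 6 <= i <= 16.
H(16) = 11


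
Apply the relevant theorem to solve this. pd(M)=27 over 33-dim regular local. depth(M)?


pd+depth=depth(R)=33
depth=33-27=6


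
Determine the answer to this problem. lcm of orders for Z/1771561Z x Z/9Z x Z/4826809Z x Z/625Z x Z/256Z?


Exponent = lcm of the cyclic orders; pairwise coprime => product.
11^6*3^2*13^6*5^4*2^8=1771561*9*4826809*625*256=12313420673542560000


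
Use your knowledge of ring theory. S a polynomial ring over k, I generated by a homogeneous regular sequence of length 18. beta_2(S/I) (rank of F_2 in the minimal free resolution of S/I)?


Regular sequence => Koszul complex is the minimal free resolution.
Syz_1 minimally generated by Koszul relations f_i*e_j - f_j*e_i (i<j): mu(Syz_1) = beta_2 = C(m,2) = m(m-1)/2
m=18
18*17/2 = 153


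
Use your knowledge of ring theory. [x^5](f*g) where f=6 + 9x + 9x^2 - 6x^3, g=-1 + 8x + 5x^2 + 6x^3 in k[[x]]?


[x^5] = sum a_i*b_j, i+j=5
  9*6=54
  -6*5=-30
Sum=24


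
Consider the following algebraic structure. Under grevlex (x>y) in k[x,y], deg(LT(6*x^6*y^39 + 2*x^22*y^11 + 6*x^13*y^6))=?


LT: 6*x^6*y^39
deg_x=6, deg_y=39
Total=6+39=45


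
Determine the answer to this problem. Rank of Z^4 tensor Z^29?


rank(M(x)N) = rank(M)*rank(N)
4*29 = 116


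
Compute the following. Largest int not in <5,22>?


gcd(5,22)=1 => F=ab-a-b=5*22-5-22=110-27=83


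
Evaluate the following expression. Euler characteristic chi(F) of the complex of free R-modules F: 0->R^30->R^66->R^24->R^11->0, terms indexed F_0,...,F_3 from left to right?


chi = sum (-1)^i * rank:
(-1)^0*30=30
(-1)^1*66=-66
(-1)^2*24=24
(-1)^3*11=-11
chi=-23


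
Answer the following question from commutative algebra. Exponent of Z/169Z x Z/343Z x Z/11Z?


Exponent = lcm of the cyclic orders; pairwise coprime => product.
13^2*7^3*11^1=169*343*11=637637


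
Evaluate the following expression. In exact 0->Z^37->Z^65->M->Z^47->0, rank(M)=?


Alt sum=0:
(-1)^0*37 + (-1)^1*65 + (-1)^2*? + (-1)^3*47=0
rank(M)=75


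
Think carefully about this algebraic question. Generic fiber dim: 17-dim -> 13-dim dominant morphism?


dim(fiber)=dim(X)-dim(Y)=17-13=4


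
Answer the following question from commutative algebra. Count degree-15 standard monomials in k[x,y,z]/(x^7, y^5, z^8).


Need i<7, j<5, k<8 with i+j+k=15.
For each i, j ranges over max(0,15-i-7)..min(4,15-i):
  i=0: j in [8,4] -> 0
  i=1: j in [7,4] -> 0
  i=2: j in [6,4] -> 0
  i=3: j in [5,4] -> 0
  i=4: j in [4,4] -> 1
  i=5: j in [3,4] -> 2
  i=6: j in [2,4] -> 3
H(15) = 0+0+0+0+1+2+3 = 6


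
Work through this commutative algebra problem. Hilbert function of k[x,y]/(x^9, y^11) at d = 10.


k[x,y], I = (x^9, y^11), d = 10
Need i < 9 and d-i < 11.
Range: 0 <= i <= 8.
H(10) = 9


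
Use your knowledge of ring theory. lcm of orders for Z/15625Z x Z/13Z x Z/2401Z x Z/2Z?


Exponent = lcm of the cyclic orders; pairwise coprime => product.
5^6*13^1*7^4*2^1=15625*13*2401*2=975406250


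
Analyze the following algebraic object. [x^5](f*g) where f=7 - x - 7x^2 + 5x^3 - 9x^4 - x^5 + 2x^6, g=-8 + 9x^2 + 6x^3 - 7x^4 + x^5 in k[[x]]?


[x^5] = sum a_i*b_j, i+j=5
  7*1=7
  -1*-7=7
  -7*6=-42
  5*9=45
  -1*-8=8
Sum=25


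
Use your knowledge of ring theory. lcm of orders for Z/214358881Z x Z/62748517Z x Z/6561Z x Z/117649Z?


Exponent = lcm of the cyclic orders; pairwise coprime => product.
11^8*13^7*3^8*7^6=214358881*62748517*6561*117649=10382530731358928728038453


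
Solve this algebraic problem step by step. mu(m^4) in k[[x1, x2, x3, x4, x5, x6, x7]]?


C(n+d-1,d)=C(10,4)=210


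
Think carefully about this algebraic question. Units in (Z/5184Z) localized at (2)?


Local ring = Z/64Z.
phi(64) = 2^5*(2-1) = 32


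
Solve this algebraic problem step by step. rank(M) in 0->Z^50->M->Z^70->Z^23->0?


Alt sum=0:
(-1)^0*50 + (-1)^1*? + (-1)^2*70 + (-1)^3*23=0
rank(M)=97


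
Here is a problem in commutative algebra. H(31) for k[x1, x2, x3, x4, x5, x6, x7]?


C(d+n-1,n-1)=C(37,6)=2324784


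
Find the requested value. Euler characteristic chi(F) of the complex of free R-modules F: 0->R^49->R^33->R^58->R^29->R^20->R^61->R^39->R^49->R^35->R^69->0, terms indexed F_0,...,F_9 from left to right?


chi = sum (-1)^i * rank:
(-1)^0*49=49
(-1)^1*33=-33
(-1)^2*58=58
(-1)^3*29=-29
(-1)^4*20=20
(-1)^5*61=-61
(-1)^6*39=39
(-1)^7*49=-49
(-1)^8*35=35
(-1)^9*69=-69
chi=-40


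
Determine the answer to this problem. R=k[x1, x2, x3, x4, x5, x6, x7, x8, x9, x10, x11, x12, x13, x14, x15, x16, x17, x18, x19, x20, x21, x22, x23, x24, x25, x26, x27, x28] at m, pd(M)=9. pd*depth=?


pd+depth=28
depth=28-9=19
pd*depth=9*19=171


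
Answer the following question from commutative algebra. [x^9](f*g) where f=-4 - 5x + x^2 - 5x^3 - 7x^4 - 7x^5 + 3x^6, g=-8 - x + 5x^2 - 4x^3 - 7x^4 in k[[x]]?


[x^9] = sum a_i*b_j, i+j=9
  -7*-7=49
  3*-4=-12
Sum=37


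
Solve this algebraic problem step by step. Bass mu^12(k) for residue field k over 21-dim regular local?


C(n,i)=C(21,12)=293930


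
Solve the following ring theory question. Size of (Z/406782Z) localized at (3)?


3-primary part: 406782=3^8*62
Size=3^8=6561


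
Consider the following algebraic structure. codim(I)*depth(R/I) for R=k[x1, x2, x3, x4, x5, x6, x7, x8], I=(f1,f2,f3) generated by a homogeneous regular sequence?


codim=3, depth=dim(R/I)=8-3=5
Product=3*5=15


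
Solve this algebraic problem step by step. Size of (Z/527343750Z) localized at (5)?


5-primary part: 527343750=5^10*54
Size=5^10=9765625


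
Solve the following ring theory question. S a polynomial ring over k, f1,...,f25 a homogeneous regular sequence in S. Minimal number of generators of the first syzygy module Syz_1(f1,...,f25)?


Regular sequence => Koszul complex is the minimal free resolution.
Syz_1 minimally generated by Koszul relations f_i*e_j - f_j*e_i (i<j): mu(Syz_1) = beta_2 = C(m,2) = m(m-1)/2
m=25
25*24/2 = 300


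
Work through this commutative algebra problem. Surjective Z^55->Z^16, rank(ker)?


rank(ker) = 55-16 = 39


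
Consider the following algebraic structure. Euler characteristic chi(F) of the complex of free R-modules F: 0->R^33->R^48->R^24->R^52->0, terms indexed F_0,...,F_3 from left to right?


chi = sum (-1)^i * rank:
(-1)^0*33=33
(-1)^1*48=-48
(-1)^2*24=24
(-1)^3*52=-52
chi=-43


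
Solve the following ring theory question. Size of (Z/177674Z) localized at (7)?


7-primary part: 177674=7^4*74
Size=7^4=2401


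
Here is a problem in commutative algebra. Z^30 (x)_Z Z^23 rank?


rank(M(x)N) = rank(M)*rank(N)
30*23 = 690


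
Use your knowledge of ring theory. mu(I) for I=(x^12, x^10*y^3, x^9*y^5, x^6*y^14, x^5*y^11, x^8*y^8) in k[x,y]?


Remove redundant (divisible by others).
x^6*y^14 redundant.
Min: x^12, x^10*y^3, x^9*y^5, x^8*y^8, x^5*y^11
Count=5


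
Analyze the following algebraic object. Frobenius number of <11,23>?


gcd(11,23)=1 => F=ab-a-b=11*23-11-23=253-34=219


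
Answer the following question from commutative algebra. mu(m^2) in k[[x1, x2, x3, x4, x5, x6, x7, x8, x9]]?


C(n+d-1,d)=C(10,2)=45


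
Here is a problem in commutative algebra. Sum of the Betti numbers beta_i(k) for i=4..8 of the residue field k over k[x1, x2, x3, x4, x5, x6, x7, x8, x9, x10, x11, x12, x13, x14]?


Koszul resolution: beta_i(k)=C(n,i), n=14
C(14,4)=1001, C(14,5)=2002, C(14,6)=3003, C(14,7)=3432, C(14,8)=3003
Sum=12441


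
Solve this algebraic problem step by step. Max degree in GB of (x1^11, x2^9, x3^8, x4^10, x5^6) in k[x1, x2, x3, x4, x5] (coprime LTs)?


Pure powers, coprime LTs => already GB.
Degrees: 11, 9, 8, 10, 6
Max=11


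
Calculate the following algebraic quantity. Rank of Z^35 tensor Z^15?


rank(M(x)N) = rank(M)*rank(N)
35*15 = 525


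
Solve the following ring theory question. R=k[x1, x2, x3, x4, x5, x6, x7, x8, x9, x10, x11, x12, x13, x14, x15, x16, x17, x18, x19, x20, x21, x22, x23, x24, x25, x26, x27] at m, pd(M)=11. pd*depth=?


pd+depth=27
depth=27-11=16
pd*depth=11*16=176


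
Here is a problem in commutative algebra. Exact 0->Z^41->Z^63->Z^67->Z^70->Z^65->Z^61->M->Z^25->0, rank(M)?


Alt sum=0:
(-1)^0*41 + (-1)^1*63 + (-1)^2*67 + (-1)^3*70 + (-1)^4*65 + (-1)^5*61 + (-1)^6*? + (-1)^7*25=0
rank(M)=46


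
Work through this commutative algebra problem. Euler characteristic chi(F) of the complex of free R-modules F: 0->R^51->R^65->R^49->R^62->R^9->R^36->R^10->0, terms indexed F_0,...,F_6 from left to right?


chi = sum (-1)^i * rank:
(-1)^0*51=51
(-1)^1*65=-65
(-1)^2*49=49
(-1)^3*62=-62
(-1)^4*9=9
(-1)^5*36=-36
(-1)^6*10=10
chi=-44


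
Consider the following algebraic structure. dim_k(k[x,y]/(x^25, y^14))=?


Basis: x^i*y^j, i<25, j<14
25*14=350


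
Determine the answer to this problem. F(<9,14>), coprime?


gcd(9,14)=1 => F=ab-a-b=9*14-9-14=126-23=103


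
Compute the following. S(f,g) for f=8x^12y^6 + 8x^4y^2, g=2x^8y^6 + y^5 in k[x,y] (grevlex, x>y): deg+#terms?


LT(f)=8x^12y^6, LT(g)=2x^8y^6
lcm(LM)=x^12y^6
S(f,g) (scaled by 16 to clear denominators) = 2*f - 8x^4*g = -8x^4y^5 + 16x^4y^2
2 terms, deg 9.
9+2=11


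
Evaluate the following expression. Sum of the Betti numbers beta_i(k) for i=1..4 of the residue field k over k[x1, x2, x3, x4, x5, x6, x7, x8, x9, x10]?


Koszul resolution: beta_i(k)=C(n,i), n=10
C(10,1)=10, C(10,2)=45, C(10,3)=120, C(10,4)=210
Sum=385


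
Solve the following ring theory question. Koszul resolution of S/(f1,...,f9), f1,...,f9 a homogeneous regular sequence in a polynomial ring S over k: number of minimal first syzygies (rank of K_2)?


Regular sequence => Koszul complex is the minimal free resolution.
Syz_1 minimally generated by Koszul relations f_i*e_j - f_j*e_i (i<j): mu(Syz_1) = beta_2 = C(m,2) = m(m-1)/2
m=9
9*8/2 = 36


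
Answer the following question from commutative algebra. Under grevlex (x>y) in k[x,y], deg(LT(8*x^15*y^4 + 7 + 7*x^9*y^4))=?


LT: 8*x^15*y^4
deg_x=15, deg_y=4
Total=15+4=19


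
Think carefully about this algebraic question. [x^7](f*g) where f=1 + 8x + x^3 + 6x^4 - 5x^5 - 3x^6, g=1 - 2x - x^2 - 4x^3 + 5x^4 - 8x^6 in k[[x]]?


[x^7] = sum a_i*b_j, i+j=7
  8*-8=-64
  1*5=5
  6*-4=-24
  -5*-1=5
  -3*-2=6
Sum=-72


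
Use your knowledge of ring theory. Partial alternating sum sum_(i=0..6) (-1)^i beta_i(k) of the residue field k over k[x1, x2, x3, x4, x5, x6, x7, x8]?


Koszul resolution: beta_i(k)=C(n,i), n=8
sum_(i=0..p) (-1)^i C(n,i) = (-1)^p C(n-1,p)
(-1)^6*C(7,6) = (-1)^6*7 = 7


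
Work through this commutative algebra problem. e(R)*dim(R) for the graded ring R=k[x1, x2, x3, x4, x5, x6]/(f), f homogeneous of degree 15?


e(R)=deg(f)=15, dim(R)=6-1=5
e*dim=15*5=75
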